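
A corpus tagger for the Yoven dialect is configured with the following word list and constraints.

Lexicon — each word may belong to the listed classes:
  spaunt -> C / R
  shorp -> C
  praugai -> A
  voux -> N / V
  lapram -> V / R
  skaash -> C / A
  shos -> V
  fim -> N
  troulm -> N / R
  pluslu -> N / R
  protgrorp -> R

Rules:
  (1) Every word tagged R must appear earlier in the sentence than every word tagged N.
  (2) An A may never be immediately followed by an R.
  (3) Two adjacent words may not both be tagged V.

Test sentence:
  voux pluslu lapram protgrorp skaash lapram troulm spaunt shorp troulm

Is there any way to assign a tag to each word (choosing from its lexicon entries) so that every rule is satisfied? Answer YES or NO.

YES

Candidates per position — 1:voux {N,V}; 2:pluslu {N,R}; 3:lapram {V,R}; 4:protgrorp {R}; 5:skaash {C,A}; 6:lapram {V,R}; 7:troulm {N,R}; 8:spaunt {C,R}; 9:shorp {C}; 10:troulm {N,R}.
One satisfying assignment: V R V R C R R C C N.
Verifying each rule — rule 1 ✓; rule 2 ✓; rule 3 ✓.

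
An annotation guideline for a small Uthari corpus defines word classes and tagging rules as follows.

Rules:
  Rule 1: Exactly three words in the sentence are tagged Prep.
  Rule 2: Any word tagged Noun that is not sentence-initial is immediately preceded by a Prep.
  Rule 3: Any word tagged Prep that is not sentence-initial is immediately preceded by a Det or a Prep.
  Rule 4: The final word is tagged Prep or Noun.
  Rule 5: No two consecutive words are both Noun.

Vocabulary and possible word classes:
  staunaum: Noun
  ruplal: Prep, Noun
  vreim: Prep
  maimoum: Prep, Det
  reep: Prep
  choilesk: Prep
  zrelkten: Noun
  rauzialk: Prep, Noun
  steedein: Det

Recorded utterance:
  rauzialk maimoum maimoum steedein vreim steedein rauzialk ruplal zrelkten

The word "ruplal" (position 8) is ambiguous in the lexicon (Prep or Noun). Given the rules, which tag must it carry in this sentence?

Prep

Candidates per position — 1:rauzialk {Prep,Noun}; 2:maimoum {Prep,Det}; 3:maimoum {Prep,Det}; 4:steedein {Det}; 5:vreim {Prep}; 6:steedein {Det}; 7:rauzialk {Prep,Noun}; 8:ruplal {Prep,Noun}; 9:zrelkten {Noun}.
At position 7, choosing Noun makes rule 2 impossible to satisfy; hence Prep.
At position 8, choosing Noun makes rule 2 impossible to satisfy; hence Prep.
At position 1, choosing Prep makes rule 1 impossible to satisfy; hence Noun.
At position 2, choosing Prep makes rule 1 impossible to satisfy; hence Det.
At position 3, choosing Prep makes rule 1 impossible to satisfy; hence Det.
So the tagging must be: Noun Det Det Det Prep Det Prep Prep Noun.
Verifying each rule — rule 1 satisfied; rule 2 satisfied; rule 3 satisfied; rule 4 satisfied; rule 5 satisfied.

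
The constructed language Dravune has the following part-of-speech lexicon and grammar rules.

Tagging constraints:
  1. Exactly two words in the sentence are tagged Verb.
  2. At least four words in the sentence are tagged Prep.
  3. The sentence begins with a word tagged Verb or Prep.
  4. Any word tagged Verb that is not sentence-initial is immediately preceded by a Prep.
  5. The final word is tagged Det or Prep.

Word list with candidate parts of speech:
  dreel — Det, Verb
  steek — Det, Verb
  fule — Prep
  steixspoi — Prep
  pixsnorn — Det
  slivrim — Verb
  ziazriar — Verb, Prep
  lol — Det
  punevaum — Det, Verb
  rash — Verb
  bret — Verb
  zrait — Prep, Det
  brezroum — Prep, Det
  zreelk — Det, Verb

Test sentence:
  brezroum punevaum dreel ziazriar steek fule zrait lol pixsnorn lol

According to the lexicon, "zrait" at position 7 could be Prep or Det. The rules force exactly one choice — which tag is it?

Candidates per position — 1:brezroum {Prep,Det}; 2:punevaum {Det,Verb}; 3:dreel {Det,Verb}; 4:ziazriar {Verb,Prep}; 5:steek {Det,Verb}; 6:fule {Prep}; 7:zrait {Prep,Det}; 8:lol {Det}; 9:pixsnorn {Det}; 10:lol {Det}.
Position 1: Det is ruled out by rule 2; that leaves Prep.
Position 3: Verb is ruled out by rule 4; that leaves Det.
Position 4: Verb is ruled out by rule 2; that leaves Prep.
Position 5: Det is ruled out by rule 1; that leaves Verb.
Position 7: Det is ruled out by rule 2; that leaves Prep.
Position 2: Det is ruled out by rule 1; that leaves Verb.
The unique satisfying tagging is: Prep Verb Det Prep Verb Prep Prep Det Det Det.
Checking: rule 1 ✓; rule 2 ✓; rule 3 ✓; rule 4 ✓; rule 5 ✓.

Prep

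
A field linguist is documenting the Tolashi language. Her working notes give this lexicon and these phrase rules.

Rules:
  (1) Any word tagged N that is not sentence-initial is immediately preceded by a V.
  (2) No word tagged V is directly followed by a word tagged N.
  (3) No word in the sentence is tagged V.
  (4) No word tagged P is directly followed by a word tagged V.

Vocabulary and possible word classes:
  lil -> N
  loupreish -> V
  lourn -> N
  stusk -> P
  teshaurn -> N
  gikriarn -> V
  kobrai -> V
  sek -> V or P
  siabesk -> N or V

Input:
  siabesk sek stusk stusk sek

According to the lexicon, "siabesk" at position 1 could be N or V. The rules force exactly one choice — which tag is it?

Candidates per position — 1:siabesk {N,V}; 2:sek {V,P}; 3:stusk {P}; 4:stusk {P}; 5:sek {V,P}.
Word 1 cannot be V — rule 3 would then fail for every completion. It is N.
Word 2 cannot be V — rule 3 would then fail for every completion. It is P.
Word 5 cannot be V — rule 3 would then fail for every completion. It is P.
That leaves exactly one tagging: N P P P P.
Verifying each rule — rule 1 satisfied; rule 2 satisfied; rule 3 satisfied; rule 4 satisfied.

N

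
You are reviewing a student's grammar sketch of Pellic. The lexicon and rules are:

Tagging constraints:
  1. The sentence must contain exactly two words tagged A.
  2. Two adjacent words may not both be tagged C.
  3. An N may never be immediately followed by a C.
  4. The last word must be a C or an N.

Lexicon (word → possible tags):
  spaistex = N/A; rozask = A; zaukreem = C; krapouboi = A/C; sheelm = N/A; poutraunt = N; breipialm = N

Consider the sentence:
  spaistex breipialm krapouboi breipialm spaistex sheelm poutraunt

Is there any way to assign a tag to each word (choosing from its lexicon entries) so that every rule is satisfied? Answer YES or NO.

Candidates per position — 1:spaistex {N,A}; 2:breipialm {N}; 3:krapouboi {A,C}; 4:breipialm {N}; 5:spaistex {N,A}; 6:sheelm {N,A}; 7:poutraunt {N}.
One satisfying assignment: N N A N N A N.
Rule-by-rule: rule 1 satisfied; rule 2 satisfied; rule 3 satisfied; rule 4 satisfied.

YES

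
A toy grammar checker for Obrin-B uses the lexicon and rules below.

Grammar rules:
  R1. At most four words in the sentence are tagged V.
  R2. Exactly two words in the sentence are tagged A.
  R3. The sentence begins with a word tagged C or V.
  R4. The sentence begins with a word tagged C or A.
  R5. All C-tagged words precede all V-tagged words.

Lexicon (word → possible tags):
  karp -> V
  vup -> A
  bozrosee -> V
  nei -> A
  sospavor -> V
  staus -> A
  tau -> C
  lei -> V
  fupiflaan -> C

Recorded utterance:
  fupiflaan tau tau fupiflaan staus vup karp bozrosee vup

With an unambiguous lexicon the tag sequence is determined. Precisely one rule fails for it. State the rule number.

2

Fixed tagging: C C C C A A V V A.
Checking each rule: R1 ✓, R2 ✗, R3 ✓, R4 ✓, R5 ✓.
Only rule 2 fails.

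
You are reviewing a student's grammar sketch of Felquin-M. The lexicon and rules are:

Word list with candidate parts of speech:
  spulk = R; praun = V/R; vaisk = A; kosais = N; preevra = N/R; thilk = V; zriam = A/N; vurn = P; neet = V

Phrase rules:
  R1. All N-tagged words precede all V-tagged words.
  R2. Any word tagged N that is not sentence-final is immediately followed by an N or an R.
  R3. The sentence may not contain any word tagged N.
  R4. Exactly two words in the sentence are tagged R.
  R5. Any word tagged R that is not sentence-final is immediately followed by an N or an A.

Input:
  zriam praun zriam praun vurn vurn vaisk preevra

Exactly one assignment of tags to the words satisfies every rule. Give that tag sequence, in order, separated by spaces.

Candidates per position — 1:zriam {A,N}; 2:praun {V,R}; 3:zriam {A,N}; 4:praun {V,R}; 5:vurn {P}; 6:vurn {P}; 7:vaisk {A}; 8:preevra {N,R}.
At position 1, choosing N makes rule 3 impossible to satisfy; hence A.
At position 3, choosing N makes rule 3 impossible to satisfy; hence A.
At position 4, choosing R makes rule 5 impossible to satisfy; hence V.
At position 8, choosing N makes rule 1 impossible to satisfy; hence R.
At position 2, choosing V makes rule 4 impossible to satisfy; hence R.
So the tagging must be: A R A V P P A R.
Rule-by-rule: rule 1 holds; rule 2 holds; rule 3 holds; rule 4 holds; rule 5 holds.

A R A V P P A R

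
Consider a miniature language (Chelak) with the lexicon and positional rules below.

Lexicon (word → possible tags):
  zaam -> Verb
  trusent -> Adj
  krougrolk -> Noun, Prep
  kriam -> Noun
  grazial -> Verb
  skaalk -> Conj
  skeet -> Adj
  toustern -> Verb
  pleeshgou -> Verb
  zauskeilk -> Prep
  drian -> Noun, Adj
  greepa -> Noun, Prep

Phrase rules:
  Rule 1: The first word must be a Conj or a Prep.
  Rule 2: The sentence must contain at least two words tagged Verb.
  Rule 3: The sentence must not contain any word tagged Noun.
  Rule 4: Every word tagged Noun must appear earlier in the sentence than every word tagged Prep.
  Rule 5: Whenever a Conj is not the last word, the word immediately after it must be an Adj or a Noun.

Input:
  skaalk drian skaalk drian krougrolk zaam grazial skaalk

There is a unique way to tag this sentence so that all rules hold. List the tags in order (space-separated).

Conj Adj Conj Adj Prep Verb Verb Conj

Candidates per position — 1:skaalk {Conj}; 2:drian {Noun,Adj}; 3:skaalk {Conj}; 4:drian {Noun,Adj}; 5:krougrolk {Noun,Prep}; 6:zaam {Verb}; 7:grazial {Verb}; 8:skaalk {Conj}.
If word 2 were Noun, no tagging could satisfy rule 3; so word 2 is Adj.
If word 4 were Noun, no tagging could satisfy rule 3; so word 4 is Adj.
If word 5 were Noun, no tagging could satisfy rule 3; so word 5 is Prep.
So the tagging must be: Conj Adj Conj Adj Prep Verb Verb Conj.
Rule-by-rule: rule 1 ok; rule 2 ok; rule 3 ok; rule 4 ok; rule 5 ok.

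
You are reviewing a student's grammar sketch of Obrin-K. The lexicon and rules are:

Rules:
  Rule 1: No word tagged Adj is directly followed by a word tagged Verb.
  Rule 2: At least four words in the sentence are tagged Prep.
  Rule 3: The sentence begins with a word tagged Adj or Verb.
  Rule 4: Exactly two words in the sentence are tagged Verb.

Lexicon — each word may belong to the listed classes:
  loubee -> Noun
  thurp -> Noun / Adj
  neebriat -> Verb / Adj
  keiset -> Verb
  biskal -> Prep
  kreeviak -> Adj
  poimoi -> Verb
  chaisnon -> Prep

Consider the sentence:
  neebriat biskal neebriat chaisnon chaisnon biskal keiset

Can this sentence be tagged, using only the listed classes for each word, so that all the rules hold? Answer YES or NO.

Candidates per position — 1:neebriat {Verb,Adj}; 2:biskal {Prep}; 3:neebriat {Verb,Adj}; 4:chaisnon {Prep}; 5:chaisnon {Prep}; 6:biskal {Prep}; 7:keiset {Verb}.
One satisfying assignment: Verb Prep Adj Prep Prep Prep Verb.
Check: rule 1 satisfied; rule 2 satisfied; rule 3 satisfied; rule 4 satisfied.

YES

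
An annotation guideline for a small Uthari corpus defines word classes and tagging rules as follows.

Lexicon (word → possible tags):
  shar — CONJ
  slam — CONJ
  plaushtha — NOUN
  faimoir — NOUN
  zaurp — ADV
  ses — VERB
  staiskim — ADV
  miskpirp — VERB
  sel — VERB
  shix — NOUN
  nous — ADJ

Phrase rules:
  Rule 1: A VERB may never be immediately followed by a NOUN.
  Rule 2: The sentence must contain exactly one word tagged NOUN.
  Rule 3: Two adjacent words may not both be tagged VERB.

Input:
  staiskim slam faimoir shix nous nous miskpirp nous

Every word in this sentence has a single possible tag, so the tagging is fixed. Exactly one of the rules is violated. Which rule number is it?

2

Fixed tagging: ADV CONJ NOUN NOUN ADJ ADJ VERB ADJ.
Checking each rule: R1 ok, R2 fails, R3 ok.
Only rule 2 fails.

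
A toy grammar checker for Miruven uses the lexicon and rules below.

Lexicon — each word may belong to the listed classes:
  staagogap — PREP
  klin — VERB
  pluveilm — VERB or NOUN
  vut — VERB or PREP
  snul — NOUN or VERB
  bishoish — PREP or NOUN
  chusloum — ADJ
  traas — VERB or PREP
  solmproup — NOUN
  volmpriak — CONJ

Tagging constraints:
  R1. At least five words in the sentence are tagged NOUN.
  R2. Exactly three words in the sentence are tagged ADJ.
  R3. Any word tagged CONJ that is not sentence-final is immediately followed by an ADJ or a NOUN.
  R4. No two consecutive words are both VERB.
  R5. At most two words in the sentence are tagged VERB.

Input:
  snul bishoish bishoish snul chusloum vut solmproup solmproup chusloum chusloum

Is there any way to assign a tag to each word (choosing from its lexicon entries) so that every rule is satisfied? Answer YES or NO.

YES

Candidates per position — 1:snul {NOUN,VERB}; 2:bishoish {PREP,NOUN}; 3:bishoish {PREP,NOUN}; 4:snul {NOUN,VERB}; 5:chusloum {ADJ}; 6:vut {VERB,PREP}; 7:solmproup {NOUN}; 8:solmproup {NOUN}; 9:chusloum {ADJ}; 10:chusloum {ADJ}.
One satisfying assignment: NOUN NOUN NOUN NOUN ADJ VERB NOUN NOUN ADJ ADJ.
Checking: rule 1 satisfied; rule 2 satisfied; rule 3 satisfied; rule 4 satisfied; rule 5 satisfied.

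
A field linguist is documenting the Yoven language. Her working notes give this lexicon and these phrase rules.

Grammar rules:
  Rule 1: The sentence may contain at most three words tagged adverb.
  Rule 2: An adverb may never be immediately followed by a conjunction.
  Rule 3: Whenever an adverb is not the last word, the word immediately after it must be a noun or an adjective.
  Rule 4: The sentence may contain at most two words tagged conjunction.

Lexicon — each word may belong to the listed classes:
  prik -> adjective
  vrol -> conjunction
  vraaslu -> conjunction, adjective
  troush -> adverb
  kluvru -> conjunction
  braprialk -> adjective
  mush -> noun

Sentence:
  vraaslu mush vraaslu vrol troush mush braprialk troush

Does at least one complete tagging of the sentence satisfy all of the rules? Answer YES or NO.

Candidates per position — 1:vraaslu {conjunction,adjective}; 2:mush {noun}; 3:vraaslu {conjunction,adjective}; 4:vrol {conjunction}; 5:troush {adverb}; 6:mush {noun}; 7:braprialk {adjective}; 8:troush {adverb}.
One satisfying assignment: conjunction noun adjective conjunction adverb noun adjective adverb.
Check: rule 1 ok; rule 2 ok; rule 3 ok; rule 4 ok.

YES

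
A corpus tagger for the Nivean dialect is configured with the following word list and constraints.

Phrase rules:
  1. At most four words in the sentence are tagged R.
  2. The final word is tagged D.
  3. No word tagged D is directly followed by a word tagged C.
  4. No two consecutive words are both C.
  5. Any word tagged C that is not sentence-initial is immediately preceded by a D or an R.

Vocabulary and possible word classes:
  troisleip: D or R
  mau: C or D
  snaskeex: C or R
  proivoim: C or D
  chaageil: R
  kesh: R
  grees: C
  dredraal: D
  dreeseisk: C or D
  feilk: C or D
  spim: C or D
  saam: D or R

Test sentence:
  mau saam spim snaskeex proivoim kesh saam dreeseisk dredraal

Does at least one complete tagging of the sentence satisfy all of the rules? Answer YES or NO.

YES

Candidates per position — 1:mau {C,D}; 2:saam {D,R}; 3:spim {C,D}; 4:snaskeex {C,R}; 5:proivoim {C,D}; 6:kesh {R}; 7:saam {D,R}; 8:dreeseisk {C,D}; 9:dredraal {D}.
One satisfying assignment: C D D R D R D D D.
Verifying each rule — rule 1 holds; rule 2 holds; rule 3 holds; rule 4 holds; rule 5 holds.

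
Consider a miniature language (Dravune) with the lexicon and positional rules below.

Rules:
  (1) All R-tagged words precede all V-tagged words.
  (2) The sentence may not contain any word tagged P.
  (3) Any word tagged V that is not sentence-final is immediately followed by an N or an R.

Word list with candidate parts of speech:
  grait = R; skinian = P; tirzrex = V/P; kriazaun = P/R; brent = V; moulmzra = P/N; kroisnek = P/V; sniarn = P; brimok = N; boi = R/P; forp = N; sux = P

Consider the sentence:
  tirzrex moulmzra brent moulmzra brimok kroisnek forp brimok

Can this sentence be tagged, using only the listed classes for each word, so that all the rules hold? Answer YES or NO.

YES

Candidates per position — 1:tirzrex {V,P}; 2:moulmzra {P,N}; 3:brent {V}; 4:moulmzra {P,N}; 5:brimok {N}; 6:kroisnek {P,V}; 7:forp {N}; 8:brimok {N}.
One satisfying assignment: V N V N N V N N.
Check: rule 1 ok; rule 2 ok; rule 3 ok.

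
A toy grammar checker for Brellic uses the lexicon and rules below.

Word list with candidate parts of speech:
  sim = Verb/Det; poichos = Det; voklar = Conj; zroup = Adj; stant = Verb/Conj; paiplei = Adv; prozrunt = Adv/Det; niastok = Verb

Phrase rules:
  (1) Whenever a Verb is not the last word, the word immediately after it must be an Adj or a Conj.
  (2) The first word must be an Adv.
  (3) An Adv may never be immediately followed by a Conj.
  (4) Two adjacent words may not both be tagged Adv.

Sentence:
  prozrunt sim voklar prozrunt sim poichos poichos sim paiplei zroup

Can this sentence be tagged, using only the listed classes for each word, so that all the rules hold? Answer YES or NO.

YES

Candidates per position — 1:prozrunt {Adv,Det}; 2:sim {Verb,Det}; 3:voklar {Conj}; 4:prozrunt {Adv,Det}; 5:sim {Verb,Det}; 6:poichos {Det}; 7:poichos {Det}; 8:sim {Verb,Det}; 9:paiplei {Adv}; 10:zroup {Adj}.
One satisfying assignment: Adv Verb Conj Det Det Det Det Det Adv Adj.
Checking: rule 1 holds; rule 2 holds; rule 3 holds; rule 4 holds.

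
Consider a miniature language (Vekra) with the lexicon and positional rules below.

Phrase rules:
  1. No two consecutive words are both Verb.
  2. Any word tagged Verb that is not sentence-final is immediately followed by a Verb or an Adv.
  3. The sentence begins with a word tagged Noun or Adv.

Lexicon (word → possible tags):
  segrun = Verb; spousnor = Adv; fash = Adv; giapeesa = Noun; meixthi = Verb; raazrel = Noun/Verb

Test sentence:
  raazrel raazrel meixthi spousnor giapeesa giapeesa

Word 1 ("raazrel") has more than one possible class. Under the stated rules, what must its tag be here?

Noun

Candidates per position — 1:raazrel {Noun,Verb}; 2:raazrel {Noun,Verb}; 3:meixthi {Verb}; 4:spousnor {Adv}; 5:giapeesa {Noun}; 6:giapeesa {Noun}.
Position 1: tagging it Verb would leave rule 3 unsatisfiable, so it must be Noun.
Position 2: tagging it Verb would leave rule 1 unsatisfiable, so it must be Noun.
That leaves exactly one tagging: Noun Noun Verb Adv Noun Noun.
Rule-by-rule: rule 1 holds; rule 2 holds; rule 3 holds.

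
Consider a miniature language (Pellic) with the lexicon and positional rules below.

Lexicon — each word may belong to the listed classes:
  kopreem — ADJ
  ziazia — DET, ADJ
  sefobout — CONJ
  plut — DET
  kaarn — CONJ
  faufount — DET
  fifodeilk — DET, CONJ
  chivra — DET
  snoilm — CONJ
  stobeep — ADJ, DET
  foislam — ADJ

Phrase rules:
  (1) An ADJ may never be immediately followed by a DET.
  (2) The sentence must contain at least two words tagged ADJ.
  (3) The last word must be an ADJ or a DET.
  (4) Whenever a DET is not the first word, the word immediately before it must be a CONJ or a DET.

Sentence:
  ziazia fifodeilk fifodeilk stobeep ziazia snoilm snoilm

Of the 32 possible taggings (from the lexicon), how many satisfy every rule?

Candidates per position — 1:ziazia {DET,ADJ}; 2:fifodeilk {DET,CONJ}; 3:fifodeilk {DET,CONJ}; 4:stobeep {ADJ,DET}; 5:ziazia {DET,ADJ}; 6:snoilm {CONJ}; 7:snoilm {CONJ}.
There are 32 candidate sequences in total.
Rule 3 cannot be satisfied by any choice of tags from the lexicon.
So there is no consistent tagging.
Count = 0.

0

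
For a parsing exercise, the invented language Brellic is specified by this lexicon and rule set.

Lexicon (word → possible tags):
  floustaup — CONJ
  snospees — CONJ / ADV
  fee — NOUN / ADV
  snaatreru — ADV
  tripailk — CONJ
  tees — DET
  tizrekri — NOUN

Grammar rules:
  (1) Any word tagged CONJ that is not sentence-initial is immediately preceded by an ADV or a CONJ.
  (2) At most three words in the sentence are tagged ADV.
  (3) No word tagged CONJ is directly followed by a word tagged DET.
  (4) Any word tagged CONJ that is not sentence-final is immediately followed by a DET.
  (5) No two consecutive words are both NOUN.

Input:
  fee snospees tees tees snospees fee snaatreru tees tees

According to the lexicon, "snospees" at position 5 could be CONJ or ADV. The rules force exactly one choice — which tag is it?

Candidates per position — 1:fee {NOUN,ADV}; 2:snospees {CONJ,ADV}; 3:tees {DET}; 4:tees {DET}; 5:snospees {CONJ,ADV}; 6:fee {NOUN,ADV}; 7:snaatreru {ADV}; 8:tees {DET}; 9:tees {DET}.
Position 2: CONJ is ruled out by rule 3; that leaves ADV.
Position 5: CONJ is ruled out by rule 1; that leaves ADV.
Position 6: ADV is ruled out by rule 2; that leaves NOUN.
Position 1: ADV is ruled out by rule 2; that leaves NOUN.
So the tagging must be: NOUN ADV DET DET ADV NOUN ADV DET DET.
Checking: rule 1 holds; rule 2 holds; rule 3 holds; rule 4 holds; rule 5 holds.

ADV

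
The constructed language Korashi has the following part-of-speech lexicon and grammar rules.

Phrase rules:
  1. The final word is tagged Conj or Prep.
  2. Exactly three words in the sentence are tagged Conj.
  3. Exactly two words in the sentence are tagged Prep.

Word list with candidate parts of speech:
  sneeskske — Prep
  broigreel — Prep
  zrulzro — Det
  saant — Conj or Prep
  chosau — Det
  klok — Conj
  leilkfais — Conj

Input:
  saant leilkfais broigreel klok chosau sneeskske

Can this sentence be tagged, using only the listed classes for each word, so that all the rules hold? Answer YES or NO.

YES

Candidates per position — 1:saant {Conj,Prep}; 2:leilkfais {Conj}; 3:broigreel {Prep}; 4:klok {Conj}; 5:chosau {Det}; 6:sneeskske {Prep}.
One satisfying assignment: Conj Conj Prep Conj Det Prep.
Rule-by-rule: rule 1 satisfied; rule 2 satisfied; rule 3 satisfied.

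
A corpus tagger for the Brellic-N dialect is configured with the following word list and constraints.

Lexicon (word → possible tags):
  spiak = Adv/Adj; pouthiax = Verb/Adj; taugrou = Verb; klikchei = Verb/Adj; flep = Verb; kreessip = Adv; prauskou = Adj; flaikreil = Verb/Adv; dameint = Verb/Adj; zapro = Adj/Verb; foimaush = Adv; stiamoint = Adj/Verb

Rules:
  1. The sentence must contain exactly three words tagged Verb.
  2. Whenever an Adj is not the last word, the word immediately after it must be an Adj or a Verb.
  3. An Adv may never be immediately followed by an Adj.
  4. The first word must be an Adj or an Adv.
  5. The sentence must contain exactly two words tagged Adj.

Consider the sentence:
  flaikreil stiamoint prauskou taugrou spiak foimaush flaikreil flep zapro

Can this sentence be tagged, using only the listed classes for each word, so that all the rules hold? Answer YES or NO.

YES

Candidates per position — 1:flaikreil {Verb,Adv}; 2:stiamoint {Adj,Verb}; 3:prauskou {Adj}; 4:taugrou {Verb}; 5:spiak {Adv,Adj}; 6:foimaush {Adv}; 7:flaikreil {Verb,Adv}; 8:flep {Verb}; 9:zapro {Adj,Verb}.
One satisfying assignment: Adv Verb Adj Verb Adv Adv Adv Verb Adj.
Check: rule 1 satisfied; rule 2 satisfied; rule 3 satisfied; rule 4 satisfied; rule 5 satisfied.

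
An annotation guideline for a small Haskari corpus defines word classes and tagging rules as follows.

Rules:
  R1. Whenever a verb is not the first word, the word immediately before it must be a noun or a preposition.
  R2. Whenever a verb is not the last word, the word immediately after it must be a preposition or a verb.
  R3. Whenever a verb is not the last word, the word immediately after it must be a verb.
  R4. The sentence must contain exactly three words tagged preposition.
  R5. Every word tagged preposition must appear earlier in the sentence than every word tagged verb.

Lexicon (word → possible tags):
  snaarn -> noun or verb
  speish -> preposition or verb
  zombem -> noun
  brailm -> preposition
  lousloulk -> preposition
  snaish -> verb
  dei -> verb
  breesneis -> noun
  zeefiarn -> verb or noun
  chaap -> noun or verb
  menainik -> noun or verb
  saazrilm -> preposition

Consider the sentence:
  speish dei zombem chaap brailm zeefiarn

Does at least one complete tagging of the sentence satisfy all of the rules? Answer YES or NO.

Candidates per position — 1:speish {preposition,verb}; 2:dei {verb}; 3:zombem {noun}; 4:chaap {noun,verb}; 5:brailm {preposition}; 6:zeefiarn {verb,noun}.
Rule 2 cannot be satisfied by any choice of tags from the lexicon.
So there is no consistent tagging.

NO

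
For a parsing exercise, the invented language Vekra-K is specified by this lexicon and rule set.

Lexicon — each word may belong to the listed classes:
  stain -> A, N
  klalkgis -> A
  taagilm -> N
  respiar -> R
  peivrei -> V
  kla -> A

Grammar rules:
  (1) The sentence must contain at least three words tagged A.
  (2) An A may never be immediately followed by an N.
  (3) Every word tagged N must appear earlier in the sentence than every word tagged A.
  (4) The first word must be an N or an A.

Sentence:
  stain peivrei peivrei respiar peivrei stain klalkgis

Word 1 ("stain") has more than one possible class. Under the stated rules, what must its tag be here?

Candidates per position — 1:stain {A,N}; 2:peivrei {V}; 3:peivrei {V}; 4:respiar {R}; 5:peivrei {V}; 6:stain {A,N}; 7:klalkgis {A}.
Position 1: N is ruled out by rule 1; that leaves A.
Position 6: N is ruled out by rule 1; that leaves A.
So the tagging must be: A V V R V A A.
Rule-by-rule: rule 1 satisfied; rule 2 satisfied; rule 3 satisfied; rule 4 satisfied.

A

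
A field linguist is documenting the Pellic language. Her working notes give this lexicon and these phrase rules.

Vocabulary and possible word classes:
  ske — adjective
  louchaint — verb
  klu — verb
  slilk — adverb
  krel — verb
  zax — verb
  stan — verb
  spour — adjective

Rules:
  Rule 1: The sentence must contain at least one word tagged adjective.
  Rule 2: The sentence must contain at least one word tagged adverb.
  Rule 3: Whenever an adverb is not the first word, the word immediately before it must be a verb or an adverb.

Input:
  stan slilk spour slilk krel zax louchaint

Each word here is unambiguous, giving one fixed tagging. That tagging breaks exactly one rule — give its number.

Fixed tagging: verb adverb adjective adverb verb verb verb.
Applying the rules: R1 pass, R2 pass, R3 fail.
Only rule 3 fails.

3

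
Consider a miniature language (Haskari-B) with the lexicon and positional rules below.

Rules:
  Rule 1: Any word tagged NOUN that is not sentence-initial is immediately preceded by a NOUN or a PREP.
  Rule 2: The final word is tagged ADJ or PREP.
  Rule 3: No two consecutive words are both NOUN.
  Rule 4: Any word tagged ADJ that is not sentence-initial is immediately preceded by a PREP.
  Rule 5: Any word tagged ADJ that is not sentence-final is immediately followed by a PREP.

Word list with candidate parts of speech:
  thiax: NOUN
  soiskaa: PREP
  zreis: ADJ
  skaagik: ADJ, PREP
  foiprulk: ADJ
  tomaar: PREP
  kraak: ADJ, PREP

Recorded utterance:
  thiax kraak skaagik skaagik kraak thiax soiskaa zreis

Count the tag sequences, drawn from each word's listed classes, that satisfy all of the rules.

Candidates per position — 1:thiax {NOUN}; 2:kraak {ADJ,PREP}; 3:skaagik {ADJ,PREP}; 4:skaagik {ADJ,PREP}; 5:kraak {ADJ,PREP}; 6:thiax {NOUN}; 7:soiskaa {PREP}; 8:zreis {ADJ}.
There are 16 candidate sequences in total.
The sequences that satisfy every rule: NOUN PREP ADJ PREP PREP NOUN PREP ADJ; NOUN PREP PREP ADJ PREP NOUN PREP ADJ; NOUN PREP PREP PREP PREP NOUN PREP ADJ.
Count = 3.

3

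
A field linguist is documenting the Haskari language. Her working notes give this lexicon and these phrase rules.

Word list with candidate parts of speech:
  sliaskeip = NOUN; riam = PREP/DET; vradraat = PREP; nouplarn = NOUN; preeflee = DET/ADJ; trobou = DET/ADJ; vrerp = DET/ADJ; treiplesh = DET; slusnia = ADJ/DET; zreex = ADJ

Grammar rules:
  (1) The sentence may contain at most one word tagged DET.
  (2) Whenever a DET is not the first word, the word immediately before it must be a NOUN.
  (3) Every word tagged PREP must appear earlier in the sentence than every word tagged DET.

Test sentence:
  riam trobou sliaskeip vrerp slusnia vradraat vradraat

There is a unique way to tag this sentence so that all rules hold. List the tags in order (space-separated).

Candidates per position — 1:riam {PREP,DET}; 2:trobou {DET,ADJ}; 3:sliaskeip {NOUN}; 4:vrerp {DET,ADJ}; 5:slusnia {ADJ,DET}; 6:vradraat {PREP}; 7:vradraat {PREP}.
At position 1, choosing DET makes rule 3 impossible to satisfy; hence PREP.
At position 2, choosing DET makes rule 2 impossible to satisfy; hence ADJ.
At position 4, choosing DET makes rule 3 impossible to satisfy; hence ADJ.
At position 5, choosing DET makes rule 2 impossible to satisfy; hence ADJ.
The unique satisfying tagging is: PREP ADJ NOUN ADJ ADJ PREP PREP.
Checking: rule 1 holds; rule 2 holds; rule 3 holds.

PREP ADJ NOUN ADJ ADJ PREP PREP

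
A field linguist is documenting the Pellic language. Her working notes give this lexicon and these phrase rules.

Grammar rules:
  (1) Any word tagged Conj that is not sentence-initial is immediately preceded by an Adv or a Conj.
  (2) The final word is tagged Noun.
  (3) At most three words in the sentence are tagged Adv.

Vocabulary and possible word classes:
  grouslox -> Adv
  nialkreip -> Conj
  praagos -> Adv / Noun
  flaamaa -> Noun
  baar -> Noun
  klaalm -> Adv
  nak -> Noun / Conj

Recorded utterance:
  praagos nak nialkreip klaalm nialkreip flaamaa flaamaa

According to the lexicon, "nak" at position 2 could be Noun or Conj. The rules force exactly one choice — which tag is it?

Conj

Candidates per position — 1:praagos {Adv,Noun}; 2:nak {Noun,Conj}; 3:nialkreip {Conj}; 4:klaalm {Adv}; 5:nialkreip {Conj}; 6:flaamaa {Noun}; 7:flaamaa {Noun}.
Position 1: Noun is ruled out by rule 1; that leaves Adv.
Position 2: Noun is ruled out by rule 1; that leaves Conj.
That leaves exactly one tagging: Adv Conj Conj Adv Conj Noun Noun.
Check: rule 1 holds; rule 2 holds; rule 3 holds.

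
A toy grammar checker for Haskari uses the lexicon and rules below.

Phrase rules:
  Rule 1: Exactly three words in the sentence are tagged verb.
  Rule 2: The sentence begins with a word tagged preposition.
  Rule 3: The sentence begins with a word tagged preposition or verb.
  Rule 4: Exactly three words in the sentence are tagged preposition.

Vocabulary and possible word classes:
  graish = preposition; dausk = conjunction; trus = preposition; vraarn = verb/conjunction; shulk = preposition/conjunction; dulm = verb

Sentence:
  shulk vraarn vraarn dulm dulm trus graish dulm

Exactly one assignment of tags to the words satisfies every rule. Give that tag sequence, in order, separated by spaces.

Candidates per position — 1:shulk {preposition,conjunction}; 2:vraarn {verb,conjunction}; 3:vraarn {verb,conjunction}; 4:dulm {verb}; 5:dulm {verb}; 6:trus {preposition}; 7:graish {preposition}; 8:dulm {verb}.
If word 1 were conjunction, no tagging could satisfy rule 2; so word 1 is preposition.
If word 2 were verb, no tagging could satisfy rule 1; so word 2 is conjunction.
If word 3 were verb, no tagging could satisfy rule 1; so word 3 is conjunction.
That leaves exactly one tagging: preposition conjunction conjunction verb verb preposition preposition verb.
Rule-by-rule: rule 1 holds; rule 2 holds; rule 3 holds; rule 4 holds.

preposition conjunction conjunction verb verb preposition preposition verb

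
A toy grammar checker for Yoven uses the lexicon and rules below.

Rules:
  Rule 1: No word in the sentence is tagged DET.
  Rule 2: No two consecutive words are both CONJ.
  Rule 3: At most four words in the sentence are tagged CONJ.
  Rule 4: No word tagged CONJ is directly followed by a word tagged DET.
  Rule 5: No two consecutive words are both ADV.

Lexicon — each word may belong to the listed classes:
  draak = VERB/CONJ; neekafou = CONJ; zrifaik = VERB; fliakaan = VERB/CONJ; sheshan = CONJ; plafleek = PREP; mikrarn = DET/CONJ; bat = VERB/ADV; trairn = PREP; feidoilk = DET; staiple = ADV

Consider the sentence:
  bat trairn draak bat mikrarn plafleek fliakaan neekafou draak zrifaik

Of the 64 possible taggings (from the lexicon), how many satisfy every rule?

8

Candidates per position — 1:bat {VERB,ADV}; 2:trairn {PREP}; 3:draak {VERB,CONJ}; 4:bat {VERB,ADV}; 5:mikrarn {DET,CONJ}; 6:plafleek {PREP}; 7:fliakaan {VERB,CONJ}; 8:neekafou {CONJ}; 9:draak {VERB,CONJ}; 10:zrifaik {VERB}.
There are 64 candidate sequences in total.
Checking each against the rules leaves 8 sequences.
Count = 8.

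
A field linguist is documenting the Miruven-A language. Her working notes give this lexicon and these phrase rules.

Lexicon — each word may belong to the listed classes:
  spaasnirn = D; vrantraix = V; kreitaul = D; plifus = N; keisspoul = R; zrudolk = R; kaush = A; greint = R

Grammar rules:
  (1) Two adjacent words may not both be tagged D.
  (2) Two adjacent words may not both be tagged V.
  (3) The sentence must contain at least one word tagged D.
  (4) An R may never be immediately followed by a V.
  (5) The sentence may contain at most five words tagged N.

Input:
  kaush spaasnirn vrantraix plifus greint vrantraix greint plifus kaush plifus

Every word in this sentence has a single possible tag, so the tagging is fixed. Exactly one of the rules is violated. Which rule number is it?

4

Fixed tagging: A D V N R V R N A N.
Rule check: R1 pass, R2 pass, R3 pass, R4 fail, R5 pass.
Only rule 4 fails.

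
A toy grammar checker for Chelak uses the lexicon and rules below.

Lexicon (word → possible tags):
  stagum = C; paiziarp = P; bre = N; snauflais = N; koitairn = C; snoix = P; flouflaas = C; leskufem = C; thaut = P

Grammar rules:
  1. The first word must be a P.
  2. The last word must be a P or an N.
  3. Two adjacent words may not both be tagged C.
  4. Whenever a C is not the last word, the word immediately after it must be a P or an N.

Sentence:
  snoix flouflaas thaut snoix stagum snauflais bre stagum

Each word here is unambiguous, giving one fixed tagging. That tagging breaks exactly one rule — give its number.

2

Fixed tagging: P C P P C N N C.
Rule check: R1 ok, R2 fails, R3 ok, R4 ok.
Only rule 2 fails.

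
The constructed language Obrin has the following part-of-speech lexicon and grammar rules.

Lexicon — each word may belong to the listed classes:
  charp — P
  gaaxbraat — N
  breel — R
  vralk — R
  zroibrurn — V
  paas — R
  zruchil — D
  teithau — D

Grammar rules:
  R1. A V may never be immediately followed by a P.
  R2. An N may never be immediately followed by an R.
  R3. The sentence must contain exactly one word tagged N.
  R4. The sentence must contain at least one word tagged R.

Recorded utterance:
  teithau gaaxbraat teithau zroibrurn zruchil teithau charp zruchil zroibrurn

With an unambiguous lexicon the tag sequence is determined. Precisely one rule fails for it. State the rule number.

4

Fixed tagging: D N D V D D P D V.
Checking each rule: R1 ✓, R2 ✓, R3 ✓, R4 ✗.
Only rule 4 fails.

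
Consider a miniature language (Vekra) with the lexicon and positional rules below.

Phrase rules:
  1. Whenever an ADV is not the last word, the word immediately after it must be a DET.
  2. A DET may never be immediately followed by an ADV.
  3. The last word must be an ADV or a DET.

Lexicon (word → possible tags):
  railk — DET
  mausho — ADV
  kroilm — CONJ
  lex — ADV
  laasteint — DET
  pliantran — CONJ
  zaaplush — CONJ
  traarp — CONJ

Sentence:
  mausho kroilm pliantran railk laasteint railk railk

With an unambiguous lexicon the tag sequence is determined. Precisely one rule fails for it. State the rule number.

Fixed tagging: ADV CONJ CONJ DET DET DET DET.
Applying the rules: R1 fails, R2 ok, R3 ok.
Only rule 1 fails.

1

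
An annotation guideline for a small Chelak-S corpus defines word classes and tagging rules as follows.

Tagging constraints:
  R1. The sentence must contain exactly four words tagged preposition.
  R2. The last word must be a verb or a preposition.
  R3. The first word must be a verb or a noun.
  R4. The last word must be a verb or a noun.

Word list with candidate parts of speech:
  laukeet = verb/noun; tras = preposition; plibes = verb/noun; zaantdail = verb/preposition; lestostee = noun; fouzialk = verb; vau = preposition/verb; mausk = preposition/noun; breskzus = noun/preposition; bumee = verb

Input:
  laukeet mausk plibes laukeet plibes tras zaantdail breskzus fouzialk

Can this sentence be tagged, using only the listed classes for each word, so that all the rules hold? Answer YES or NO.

Candidates per position — 1:laukeet {verb,noun}; 2:mausk {preposition,noun}; 3:plibes {verb,noun}; 4:laukeet {verb,noun}; 5:plibes {verb,noun}; 6:tras {preposition}; 7:zaantdail {verb,preposition}; 8:breskzus {noun,preposition}; 9:fouzialk {verb}.
One satisfying assignment: verb preposition noun noun noun preposition preposition preposition verb.
Verifying each rule — rule 1 ok; rule 2 ok; rule 3 ok; rule 4 ok.

YES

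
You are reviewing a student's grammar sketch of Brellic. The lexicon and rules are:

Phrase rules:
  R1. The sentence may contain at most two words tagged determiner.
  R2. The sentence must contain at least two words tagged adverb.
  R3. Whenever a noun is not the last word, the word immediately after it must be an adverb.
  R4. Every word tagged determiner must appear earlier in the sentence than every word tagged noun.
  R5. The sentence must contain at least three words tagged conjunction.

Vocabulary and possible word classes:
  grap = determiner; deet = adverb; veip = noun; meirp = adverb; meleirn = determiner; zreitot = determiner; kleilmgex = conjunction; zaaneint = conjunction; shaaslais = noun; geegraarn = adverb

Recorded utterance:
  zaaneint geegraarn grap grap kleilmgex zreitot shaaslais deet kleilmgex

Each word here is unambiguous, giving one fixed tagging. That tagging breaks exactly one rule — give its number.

Fixed tagging: conjunction adverb determiner determiner conjunction determiner noun adverb conjunction.
Rule check: R1 ✗, R2 ✓, R3 ✓, R4 ✓, R5 ✓.
Only rule 1 fails.

1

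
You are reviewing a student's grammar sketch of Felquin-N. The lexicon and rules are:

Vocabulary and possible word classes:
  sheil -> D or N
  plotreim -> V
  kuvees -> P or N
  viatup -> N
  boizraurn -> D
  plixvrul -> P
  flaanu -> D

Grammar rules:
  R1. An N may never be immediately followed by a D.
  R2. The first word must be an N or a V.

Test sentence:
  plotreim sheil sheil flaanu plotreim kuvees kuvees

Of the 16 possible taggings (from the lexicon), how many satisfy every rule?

4

Candidates per position — 1:plotreim {V}; 2:sheil {D,N}; 3:sheil {D,N}; 4:flaanu {D}; 5:plotreim {V}; 6:kuvees {P,N}; 7:kuvees {P,N}.
There are 16 candidate sequences in total.
The sequences that satisfy every rule: V D D D V P P; V D D D V P N; V D D D V N P; V D D D V N N.
Count = 4.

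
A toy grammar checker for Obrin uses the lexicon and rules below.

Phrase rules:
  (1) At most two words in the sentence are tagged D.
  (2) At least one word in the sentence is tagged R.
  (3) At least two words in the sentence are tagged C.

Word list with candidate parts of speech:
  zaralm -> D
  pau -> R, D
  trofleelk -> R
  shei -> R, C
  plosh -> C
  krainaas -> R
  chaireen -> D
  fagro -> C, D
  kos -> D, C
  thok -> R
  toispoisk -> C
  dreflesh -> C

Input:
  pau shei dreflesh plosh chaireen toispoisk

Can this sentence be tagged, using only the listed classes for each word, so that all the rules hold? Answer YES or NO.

YES

Candidates per position — 1:pau {R,D}; 2:shei {R,C}; 3:dreflesh {C}; 4:plosh {C}; 5:chaireen {D}; 6:toispoisk {C}.
One satisfying assignment: R C C C D C.
Rule-by-rule: rule 1 satisfied; rule 2 satisfied; rule 3 satisfied.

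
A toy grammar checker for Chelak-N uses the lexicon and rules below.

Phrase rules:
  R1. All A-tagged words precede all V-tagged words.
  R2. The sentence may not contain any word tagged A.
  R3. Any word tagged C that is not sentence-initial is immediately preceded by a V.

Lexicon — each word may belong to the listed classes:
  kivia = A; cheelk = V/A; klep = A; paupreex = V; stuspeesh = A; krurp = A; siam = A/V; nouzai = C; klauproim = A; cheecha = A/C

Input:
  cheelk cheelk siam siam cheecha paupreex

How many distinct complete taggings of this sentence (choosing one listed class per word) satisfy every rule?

Candidates per position — 1:cheelk {V,A}; 2:cheelk {V,A}; 3:siam {A,V}; 4:siam {A,V}; 5:cheecha {A,C}; 6:paupreex {V}.
There are 32 candidate sequences in total.
The sequences that satisfy every rule: V V V V C V.
Count = 1.

1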